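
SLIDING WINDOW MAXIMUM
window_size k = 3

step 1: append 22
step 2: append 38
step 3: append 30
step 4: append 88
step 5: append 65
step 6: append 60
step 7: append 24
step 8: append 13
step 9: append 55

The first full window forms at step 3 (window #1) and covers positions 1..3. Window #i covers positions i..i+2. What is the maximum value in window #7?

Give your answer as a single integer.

step 1: append 22 -> window=[22] (not full yet)
step 2: append 38 -> window=[22, 38] (not full yet)
step 3: append 30 -> window=[22, 38, 30] -> max=38
step 4: append 88 -> window=[38, 30, 88] -> max=88
step 5: append 65 -> window=[30, 88, 65] -> max=88
step 6: append 60 -> window=[88, 65, 60] -> max=88
step 7: append 24 -> window=[65, 60, 24] -> max=65
step 8: append 13 -> window=[60, 24, 13] -> max=60
step 9: append 55 -> window=[24, 13, 55] -> max=55
Window #7 max = 55

Answer: 55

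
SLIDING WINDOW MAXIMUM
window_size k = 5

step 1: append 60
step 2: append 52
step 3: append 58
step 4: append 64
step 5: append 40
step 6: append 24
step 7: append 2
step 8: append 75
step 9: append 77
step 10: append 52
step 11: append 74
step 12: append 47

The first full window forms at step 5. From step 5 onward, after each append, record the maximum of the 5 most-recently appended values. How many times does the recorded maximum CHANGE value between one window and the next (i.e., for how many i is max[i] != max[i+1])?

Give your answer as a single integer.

Answer: 2

Derivation:
step 1: append 60 -> window=[60] (not full yet)
step 2: append 52 -> window=[60, 52] (not full yet)
step 3: append 58 -> window=[60, 52, 58] (not full yet)
step 4: append 64 -> window=[60, 52, 58, 64] (not full yet)
step 5: append 40 -> window=[60, 52, 58, 64, 40] -> max=64
step 6: append 24 -> window=[52, 58, 64, 40, 24] -> max=64
step 7: append 2 -> window=[58, 64, 40, 24, 2] -> max=64
step 8: append 75 -> window=[64, 40, 24, 2, 75] -> max=75
step 9: append 77 -> window=[40, 24, 2, 75, 77] -> max=77
step 10: append 52 -> window=[24, 2, 75, 77, 52] -> max=77
step 11: append 74 -> window=[2, 75, 77, 52, 74] -> max=77
step 12: append 47 -> window=[75, 77, 52, 74, 47] -> max=77
Recorded maximums: 64 64 64 75 77 77 77 77
Changes between consecutive maximums: 2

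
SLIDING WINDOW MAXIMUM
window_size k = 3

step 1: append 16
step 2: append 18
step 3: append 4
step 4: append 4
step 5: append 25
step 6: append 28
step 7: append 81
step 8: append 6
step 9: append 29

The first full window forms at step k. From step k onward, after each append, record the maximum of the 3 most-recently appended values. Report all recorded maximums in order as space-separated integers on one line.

Answer: 18 18 25 28 81 81 81

Derivation:
step 1: append 16 -> window=[16] (not full yet)
step 2: append 18 -> window=[16, 18] (not full yet)
step 3: append 4 -> window=[16, 18, 4] -> max=18
step 4: append 4 -> window=[18, 4, 4] -> max=18
step 5: append 25 -> window=[4, 4, 25] -> max=25
step 6: append 28 -> window=[4, 25, 28] -> max=28
step 7: append 81 -> window=[25, 28, 81] -> max=81
step 8: append 6 -> window=[28, 81, 6] -> max=81
step 9: append 29 -> window=[81, 6, 29] -> max=81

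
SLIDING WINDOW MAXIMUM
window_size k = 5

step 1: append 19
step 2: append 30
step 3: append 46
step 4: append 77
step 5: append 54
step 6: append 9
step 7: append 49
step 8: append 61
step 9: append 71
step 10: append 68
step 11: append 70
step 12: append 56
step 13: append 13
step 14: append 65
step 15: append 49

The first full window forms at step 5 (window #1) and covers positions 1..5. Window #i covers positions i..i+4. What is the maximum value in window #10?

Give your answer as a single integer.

step 1: append 19 -> window=[19] (not full yet)
step 2: append 30 -> window=[19, 30] (not full yet)
step 3: append 46 -> window=[19, 30, 46] (not full yet)
step 4: append 77 -> window=[19, 30, 46, 77] (not full yet)
step 5: append 54 -> window=[19, 30, 46, 77, 54] -> max=77
step 6: append 9 -> window=[30, 46, 77, 54, 9] -> max=77
step 7: append 49 -> window=[46, 77, 54, 9, 49] -> max=77
step 8: append 61 -> window=[77, 54, 9, 49, 61] -> max=77
step 9: append 71 -> window=[54, 9, 49, 61, 71] -> max=71
step 10: append 68 -> window=[9, 49, 61, 71, 68] -> max=71
step 11: append 70 -> window=[49, 61, 71, 68, 70] -> max=71
step 12: append 56 -> window=[61, 71, 68, 70, 56] -> max=71
step 13: append 13 -> window=[71, 68, 70, 56, 13] -> max=71
step 14: append 65 -> window=[68, 70, 56, 13, 65] -> max=70
Window #10 max = 70

Answer: 70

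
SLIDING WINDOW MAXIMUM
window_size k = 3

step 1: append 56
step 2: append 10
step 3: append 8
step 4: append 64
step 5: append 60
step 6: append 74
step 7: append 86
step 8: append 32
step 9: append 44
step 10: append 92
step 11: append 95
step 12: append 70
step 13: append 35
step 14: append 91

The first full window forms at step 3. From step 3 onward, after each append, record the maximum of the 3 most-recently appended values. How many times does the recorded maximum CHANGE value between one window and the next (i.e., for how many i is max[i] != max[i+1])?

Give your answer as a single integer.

Answer: 6

Derivation:
step 1: append 56 -> window=[56] (not full yet)
step 2: append 10 -> window=[56, 10] (not full yet)
step 3: append 8 -> window=[56, 10, 8] -> max=56
step 4: append 64 -> window=[10, 8, 64] -> max=64
step 5: append 60 -> window=[8, 64, 60] -> max=64
step 6: append 74 -> window=[64, 60, 74] -> max=74
step 7: append 86 -> window=[60, 74, 86] -> max=86
step 8: append 32 -> window=[74, 86, 32] -> max=86
step 9: append 44 -> window=[86, 32, 44] -> max=86
step 10: append 92 -> window=[32, 44, 92] -> max=92
step 11: append 95 -> window=[44, 92, 95] -> max=95
step 12: append 70 -> window=[92, 95, 70] -> max=95
step 13: append 35 -> window=[95, 70, 35] -> max=95
step 14: append 91 -> window=[70, 35, 91] -> max=91
Recorded maximums: 56 64 64 74 86 86 86 92 95 95 95 91
Changes between consecutive maximums: 6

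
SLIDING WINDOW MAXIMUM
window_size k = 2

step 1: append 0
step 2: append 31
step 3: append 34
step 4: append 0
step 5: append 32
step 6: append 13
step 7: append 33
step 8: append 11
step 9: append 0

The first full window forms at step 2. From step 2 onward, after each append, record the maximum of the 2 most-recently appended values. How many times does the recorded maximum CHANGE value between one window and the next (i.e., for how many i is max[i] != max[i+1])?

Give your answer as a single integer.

Answer: 4

Derivation:
step 1: append 0 -> window=[0] (not full yet)
step 2: append 31 -> window=[0, 31] -> max=31
step 3: append 34 -> window=[31, 34] -> max=34
step 4: append 0 -> window=[34, 0] -> max=34
step 5: append 32 -> window=[0, 32] -> max=32
step 6: append 13 -> window=[32, 13] -> max=32
step 7: append 33 -> window=[13, 33] -> max=33
step 8: append 11 -> window=[33, 11] -> max=33
step 9: append 0 -> window=[11, 0] -> max=11
Recorded maximums: 31 34 34 32 32 33 33 11
Changes between consecutive maximums: 4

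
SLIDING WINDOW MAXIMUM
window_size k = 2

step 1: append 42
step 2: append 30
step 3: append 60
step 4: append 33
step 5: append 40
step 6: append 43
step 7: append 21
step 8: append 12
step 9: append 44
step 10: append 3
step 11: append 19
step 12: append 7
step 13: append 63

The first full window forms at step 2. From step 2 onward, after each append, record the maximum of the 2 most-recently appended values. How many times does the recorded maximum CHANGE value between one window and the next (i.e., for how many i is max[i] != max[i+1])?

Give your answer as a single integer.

step 1: append 42 -> window=[42] (not full yet)
step 2: append 30 -> window=[42, 30] -> max=42
step 3: append 60 -> window=[30, 60] -> max=60
step 4: append 33 -> window=[60, 33] -> max=60
step 5: append 40 -> window=[33, 40] -> max=40
step 6: append 43 -> window=[40, 43] -> max=43
step 7: append 21 -> window=[43, 21] -> max=43
step 8: append 12 -> window=[21, 12] -> max=21
step 9: append 44 -> window=[12, 44] -> max=44
step 10: append 3 -> window=[44, 3] -> max=44
step 11: append 19 -> window=[3, 19] -> max=19
step 12: append 7 -> window=[19, 7] -> max=19
step 13: append 63 -> window=[7, 63] -> max=63
Recorded maximums: 42 60 60 40 43 43 21 44 44 19 19 63
Changes between consecutive maximums: 7

Answer: 7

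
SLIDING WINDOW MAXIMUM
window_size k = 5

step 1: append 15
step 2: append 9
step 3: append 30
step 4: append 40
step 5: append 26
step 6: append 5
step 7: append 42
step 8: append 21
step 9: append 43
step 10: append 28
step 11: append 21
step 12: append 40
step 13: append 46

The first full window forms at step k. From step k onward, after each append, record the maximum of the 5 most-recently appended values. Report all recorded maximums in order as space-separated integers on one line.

step 1: append 15 -> window=[15] (not full yet)
step 2: append 9 -> window=[15, 9] (not full yet)
step 3: append 30 -> window=[15, 9, 30] (not full yet)
step 4: append 40 -> window=[15, 9, 30, 40] (not full yet)
step 5: append 26 -> window=[15, 9, 30, 40, 26] -> max=40
step 6: append 5 -> window=[9, 30, 40, 26, 5] -> max=40
step 7: append 42 -> window=[30, 40, 26, 5, 42] -> max=42
step 8: append 21 -> window=[40, 26, 5, 42, 21] -> max=42
step 9: append 43 -> window=[26, 5, 42, 21, 43] -> max=43
step 10: append 28 -> window=[5, 42, 21, 43, 28] -> max=43
step 11: append 21 -> window=[42, 21, 43, 28, 21] -> max=43
step 12: append 40 -> window=[21, 43, 28, 21, 40] -> max=43
step 13: append 46 -> window=[43, 28, 21, 40, 46] -> max=46

Answer: 40 40 42 42 43 43 43 43 46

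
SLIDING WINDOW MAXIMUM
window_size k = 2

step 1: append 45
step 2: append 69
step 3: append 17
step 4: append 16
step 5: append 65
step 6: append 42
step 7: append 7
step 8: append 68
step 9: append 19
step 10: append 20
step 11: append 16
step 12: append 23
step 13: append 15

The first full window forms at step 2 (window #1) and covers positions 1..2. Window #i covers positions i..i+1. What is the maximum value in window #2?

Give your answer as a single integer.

step 1: append 45 -> window=[45] (not full yet)
step 2: append 69 -> window=[45, 69] -> max=69
step 3: append 17 -> window=[69, 17] -> max=69
Window #2 max = 69

Answer: 69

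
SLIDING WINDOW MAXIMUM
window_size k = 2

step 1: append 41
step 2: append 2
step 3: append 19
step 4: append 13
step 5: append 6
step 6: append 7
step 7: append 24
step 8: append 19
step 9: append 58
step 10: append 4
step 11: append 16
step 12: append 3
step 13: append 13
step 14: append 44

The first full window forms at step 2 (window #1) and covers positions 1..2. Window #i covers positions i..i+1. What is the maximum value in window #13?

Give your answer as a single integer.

step 1: append 41 -> window=[41] (not full yet)
step 2: append 2 -> window=[41, 2] -> max=41
step 3: append 19 -> window=[2, 19] -> max=19
step 4: append 13 -> window=[19, 13] -> max=19
step 5: append 6 -> window=[13, 6] -> max=13
step 6: append 7 -> window=[6, 7] -> max=7
step 7: append 24 -> window=[7, 24] -> max=24
step 8: append 19 -> window=[24, 19] -> max=24
step 9: append 58 -> window=[19, 58] -> max=58
step 10: append 4 -> window=[58, 4] -> max=58
step 11: append 16 -> window=[4, 16] -> max=16
step 12: append 3 -> window=[16, 3] -> max=16
step 13: append 13 -> window=[3, 13] -> max=13
step 14: append 44 -> window=[13, 44] -> max=44
Window #13 max = 44

Answer: 44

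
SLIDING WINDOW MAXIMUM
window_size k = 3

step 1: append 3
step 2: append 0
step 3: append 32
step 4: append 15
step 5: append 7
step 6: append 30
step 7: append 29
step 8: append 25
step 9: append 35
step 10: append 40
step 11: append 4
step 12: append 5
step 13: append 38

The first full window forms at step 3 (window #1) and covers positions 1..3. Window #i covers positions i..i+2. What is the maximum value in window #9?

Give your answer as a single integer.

step 1: append 3 -> window=[3] (not full yet)
step 2: append 0 -> window=[3, 0] (not full yet)
step 3: append 32 -> window=[3, 0, 32] -> max=32
step 4: append 15 -> window=[0, 32, 15] -> max=32
step 5: append 7 -> window=[32, 15, 7] -> max=32
step 6: append 30 -> window=[15, 7, 30] -> max=30
step 7: append 29 -> window=[7, 30, 29] -> max=30
step 8: append 25 -> window=[30, 29, 25] -> max=30
step 9: append 35 -> window=[29, 25, 35] -> max=35
step 10: append 40 -> window=[25, 35, 40] -> max=40
step 11: append 4 -> window=[35, 40, 4] -> max=40
Window #9 max = 40

Answer: 40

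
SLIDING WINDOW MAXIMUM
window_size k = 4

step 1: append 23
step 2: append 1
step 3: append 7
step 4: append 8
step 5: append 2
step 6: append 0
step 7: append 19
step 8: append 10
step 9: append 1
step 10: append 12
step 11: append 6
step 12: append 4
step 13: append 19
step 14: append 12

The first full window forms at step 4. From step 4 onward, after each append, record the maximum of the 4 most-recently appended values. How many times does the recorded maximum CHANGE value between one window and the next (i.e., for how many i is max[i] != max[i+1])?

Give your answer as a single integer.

Answer: 4

Derivation:
step 1: append 23 -> window=[23] (not full yet)
step 2: append 1 -> window=[23, 1] (not full yet)
step 3: append 7 -> window=[23, 1, 7] (not full yet)
step 4: append 8 -> window=[23, 1, 7, 8] -> max=23
step 5: append 2 -> window=[1, 7, 8, 2] -> max=8
step 6: append 0 -> window=[7, 8, 2, 0] -> max=8
step 7: append 19 -> window=[8, 2, 0, 19] -> max=19
step 8: append 10 -> window=[2, 0, 19, 10] -> max=19
step 9: append 1 -> window=[0, 19, 10, 1] -> max=19
step 10: append 12 -> window=[19, 10, 1, 12] -> max=19
step 11: append 6 -> window=[10, 1, 12, 6] -> max=12
step 12: append 4 -> window=[1, 12, 6, 4] -> max=12
step 13: append 19 -> window=[12, 6, 4, 19] -> max=19
step 14: append 12 -> window=[6, 4, 19, 12] -> max=19
Recorded maximums: 23 8 8 19 19 19 19 12 12 19 19
Changes between consecutive maximums: 4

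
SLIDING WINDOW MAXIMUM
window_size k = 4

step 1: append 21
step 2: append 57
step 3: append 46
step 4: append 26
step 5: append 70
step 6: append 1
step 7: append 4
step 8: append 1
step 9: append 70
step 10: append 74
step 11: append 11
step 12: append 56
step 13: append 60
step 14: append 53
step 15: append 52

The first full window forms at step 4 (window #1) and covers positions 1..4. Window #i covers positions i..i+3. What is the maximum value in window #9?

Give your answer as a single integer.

step 1: append 21 -> window=[21] (not full yet)
step 2: append 57 -> window=[21, 57] (not full yet)
step 3: append 46 -> window=[21, 57, 46] (not full yet)
step 4: append 26 -> window=[21, 57, 46, 26] -> max=57
step 5: append 70 -> window=[57, 46, 26, 70] -> max=70
step 6: append 1 -> window=[46, 26, 70, 1] -> max=70
step 7: append 4 -> window=[26, 70, 1, 4] -> max=70
step 8: append 1 -> window=[70, 1, 4, 1] -> max=70
step 9: append 70 -> window=[1, 4, 1, 70] -> max=70
step 10: append 74 -> window=[4, 1, 70, 74] -> max=74
step 11: append 11 -> window=[1, 70, 74, 11] -> max=74
step 12: append 56 -> window=[70, 74, 11, 56] -> max=74
Window #9 max = 74

Answer: 74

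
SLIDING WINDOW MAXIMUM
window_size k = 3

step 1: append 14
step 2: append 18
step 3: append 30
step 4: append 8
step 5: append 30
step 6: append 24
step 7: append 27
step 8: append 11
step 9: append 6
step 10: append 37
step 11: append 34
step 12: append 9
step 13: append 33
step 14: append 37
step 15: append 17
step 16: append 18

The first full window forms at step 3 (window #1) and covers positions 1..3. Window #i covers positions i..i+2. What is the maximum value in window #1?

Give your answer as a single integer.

Answer: 30

Derivation:
step 1: append 14 -> window=[14] (not full yet)
step 2: append 18 -> window=[14, 18] (not full yet)
step 3: append 30 -> window=[14, 18, 30] -> max=30
Window #1 max = 30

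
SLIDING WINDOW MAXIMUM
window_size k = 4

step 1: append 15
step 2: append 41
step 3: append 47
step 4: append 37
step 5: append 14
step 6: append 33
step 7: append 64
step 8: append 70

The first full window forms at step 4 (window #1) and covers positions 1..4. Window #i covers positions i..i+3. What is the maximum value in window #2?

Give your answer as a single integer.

Answer: 47

Derivation:
step 1: append 15 -> window=[15] (not full yet)
step 2: append 41 -> window=[15, 41] (not full yet)
step 3: append 47 -> window=[15, 41, 47] (not full yet)
step 4: append 37 -> window=[15, 41, 47, 37] -> max=47
step 5: append 14 -> window=[41, 47, 37, 14] -> max=47
Window #2 max = 47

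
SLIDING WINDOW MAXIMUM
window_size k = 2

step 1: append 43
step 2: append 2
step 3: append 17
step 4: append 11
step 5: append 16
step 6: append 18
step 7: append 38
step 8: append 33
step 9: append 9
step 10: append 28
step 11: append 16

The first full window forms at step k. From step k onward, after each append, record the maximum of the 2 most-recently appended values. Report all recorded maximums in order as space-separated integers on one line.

step 1: append 43 -> window=[43] (not full yet)
step 2: append 2 -> window=[43, 2] -> max=43
step 3: append 17 -> window=[2, 17] -> max=17
step 4: append 11 -> window=[17, 11] -> max=17
step 5: append 16 -> window=[11, 16] -> max=16
step 6: append 18 -> window=[16, 18] -> max=18
step 7: append 38 -> window=[18, 38] -> max=38
step 8: append 33 -> window=[38, 33] -> max=38
step 9: append 9 -> window=[33, 9] -> max=33
step 10: append 28 -> window=[9, 28] -> max=28
step 11: append 16 -> window=[28, 16] -> max=28

Answer: 43 17 17 16 18 38 38 33 28 28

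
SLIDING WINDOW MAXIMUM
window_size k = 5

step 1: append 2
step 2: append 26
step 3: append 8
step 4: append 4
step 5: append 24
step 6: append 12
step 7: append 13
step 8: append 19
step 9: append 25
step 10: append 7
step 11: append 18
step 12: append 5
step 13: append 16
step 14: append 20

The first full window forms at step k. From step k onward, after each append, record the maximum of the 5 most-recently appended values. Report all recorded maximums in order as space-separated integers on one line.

step 1: append 2 -> window=[2] (not full yet)
step 2: append 26 -> window=[2, 26] (not full yet)
step 3: append 8 -> window=[2, 26, 8] (not full yet)
step 4: append 4 -> window=[2, 26, 8, 4] (not full yet)
step 5: append 24 -> window=[2, 26, 8, 4, 24] -> max=26
step 6: append 12 -> window=[26, 8, 4, 24, 12] -> max=26
step 7: append 13 -> window=[8, 4, 24, 12, 13] -> max=24
step 8: append 19 -> window=[4, 24, 12, 13, 19] -> max=24
step 9: append 25 -> window=[24, 12, 13, 19, 25] -> max=25
step 10: append 7 -> window=[12, 13, 19, 25, 7] -> max=25
step 11: append 18 -> window=[13, 19, 25, 7, 18] -> max=25
step 12: append 5 -> window=[19, 25, 7, 18, 5] -> max=25
step 13: append 16 -> window=[25, 7, 18, 5, 16] -> max=25
step 14: append 20 -> window=[7, 18, 5, 16, 20] -> max=20

Answer: 26 26 24 24 25 25 25 25 25 20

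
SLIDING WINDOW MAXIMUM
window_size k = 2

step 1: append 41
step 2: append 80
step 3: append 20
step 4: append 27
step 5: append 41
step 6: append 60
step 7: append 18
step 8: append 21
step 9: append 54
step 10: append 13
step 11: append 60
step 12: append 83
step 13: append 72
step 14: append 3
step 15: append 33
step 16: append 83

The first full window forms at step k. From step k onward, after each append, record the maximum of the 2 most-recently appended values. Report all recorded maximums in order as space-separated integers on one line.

Answer: 80 80 27 41 60 60 21 54 54 60 83 83 72 33 83

Derivation:
step 1: append 41 -> window=[41] (not full yet)
step 2: append 80 -> window=[41, 80] -> max=80
step 3: append 20 -> window=[80, 20] -> max=80
step 4: append 27 -> window=[20, 27] -> max=27
step 5: append 41 -> window=[27, 41] -> max=41
step 6: append 60 -> window=[41, 60] -> max=60
step 7: append 18 -> window=[60, 18] -> max=60
step 8: append 21 -> window=[18, 21] -> max=21
step 9: append 54 -> window=[21, 54] -> max=54
step 10: append 13 -> window=[54, 13] -> max=54
step 11: append 60 -> window=[13, 60] -> max=60
step 12: append 83 -> window=[60, 83] -> max=83
step 13: append 72 -> window=[83, 72] -> max=83
step 14: append 3 -> window=[72, 3] -> max=72
step 15: append 33 -> window=[3, 33] -> max=33
step 16: append 83 -> window=[33, 83] -> max=83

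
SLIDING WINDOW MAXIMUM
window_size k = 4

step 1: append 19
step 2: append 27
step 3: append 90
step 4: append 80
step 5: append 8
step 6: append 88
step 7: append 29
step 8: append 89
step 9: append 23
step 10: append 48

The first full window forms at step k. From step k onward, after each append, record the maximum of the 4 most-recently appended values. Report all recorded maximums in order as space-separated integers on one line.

step 1: append 19 -> window=[19] (not full yet)
step 2: append 27 -> window=[19, 27] (not full yet)
step 3: append 90 -> window=[19, 27, 90] (not full yet)
step 4: append 80 -> window=[19, 27, 90, 80] -> max=90
step 5: append 8 -> window=[27, 90, 80, 8] -> max=90
step 6: append 88 -> window=[90, 80, 8, 88] -> max=90
step 7: append 29 -> window=[80, 8, 88, 29] -> max=88
step 8: append 89 -> window=[8, 88, 29, 89] -> max=89
step 9: append 23 -> window=[88, 29, 89, 23] -> max=89
step 10: append 48 -> window=[29, 89, 23, 48] -> max=89

Answer: 90 90 90 88 89 89 89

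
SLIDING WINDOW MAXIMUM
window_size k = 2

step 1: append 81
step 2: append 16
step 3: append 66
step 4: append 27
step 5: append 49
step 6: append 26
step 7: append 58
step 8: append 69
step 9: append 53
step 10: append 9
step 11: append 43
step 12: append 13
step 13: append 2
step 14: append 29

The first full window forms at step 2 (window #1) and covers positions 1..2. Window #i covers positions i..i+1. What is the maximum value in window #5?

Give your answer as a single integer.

Answer: 49

Derivation:
step 1: append 81 -> window=[81] (not full yet)
step 2: append 16 -> window=[81, 16] -> max=81
step 3: append 66 -> window=[16, 66] -> max=66
step 4: append 27 -> window=[66, 27] -> max=66
step 5: append 49 -> window=[27, 49] -> max=49
step 6: append 26 -> window=[49, 26] -> max=49
Window #5 max = 49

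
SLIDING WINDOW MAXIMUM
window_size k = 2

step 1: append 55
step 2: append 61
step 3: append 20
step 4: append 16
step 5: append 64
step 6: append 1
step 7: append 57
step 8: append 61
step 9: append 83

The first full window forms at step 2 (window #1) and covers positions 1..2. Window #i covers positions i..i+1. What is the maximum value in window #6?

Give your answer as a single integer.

Answer: 57

Derivation:
step 1: append 55 -> window=[55] (not full yet)
step 2: append 61 -> window=[55, 61] -> max=61
step 3: append 20 -> window=[61, 20] -> max=61
step 4: append 16 -> window=[20, 16] -> max=20
step 5: append 64 -> window=[16, 64] -> max=64
step 6: append 1 -> window=[64, 1] -> max=64
step 7: append 57 -> window=[1, 57] -> max=57
Window #6 max = 57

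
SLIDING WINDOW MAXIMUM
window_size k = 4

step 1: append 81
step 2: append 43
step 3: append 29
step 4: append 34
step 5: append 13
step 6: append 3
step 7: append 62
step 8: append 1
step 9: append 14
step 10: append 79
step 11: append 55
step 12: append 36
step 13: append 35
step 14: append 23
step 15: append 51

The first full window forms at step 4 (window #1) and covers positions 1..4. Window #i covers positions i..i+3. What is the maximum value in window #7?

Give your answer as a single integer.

Answer: 79

Derivation:
step 1: append 81 -> window=[81] (not full yet)
step 2: append 43 -> window=[81, 43] (not full yet)
step 3: append 29 -> window=[81, 43, 29] (not full yet)
step 4: append 34 -> window=[81, 43, 29, 34] -> max=81
step 5: append 13 -> window=[43, 29, 34, 13] -> max=43
step 6: append 3 -> window=[29, 34, 13, 3] -> max=34
step 7: append 62 -> window=[34, 13, 3, 62] -> max=62
step 8: append 1 -> window=[13, 3, 62, 1] -> max=62
step 9: append 14 -> window=[3, 62, 1, 14] -> max=62
step 10: append 79 -> window=[62, 1, 14, 79] -> max=79
Window #7 max = 79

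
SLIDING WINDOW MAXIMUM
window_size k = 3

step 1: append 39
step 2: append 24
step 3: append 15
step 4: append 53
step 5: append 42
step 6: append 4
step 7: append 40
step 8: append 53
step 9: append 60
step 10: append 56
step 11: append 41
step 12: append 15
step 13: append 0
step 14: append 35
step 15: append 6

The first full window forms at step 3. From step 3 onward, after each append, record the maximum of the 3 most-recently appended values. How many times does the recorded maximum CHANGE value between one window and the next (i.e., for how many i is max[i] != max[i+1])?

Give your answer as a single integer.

Answer: 7

Derivation:
step 1: append 39 -> window=[39] (not full yet)
step 2: append 24 -> window=[39, 24] (not full yet)
step 3: append 15 -> window=[39, 24, 15] -> max=39
step 4: append 53 -> window=[24, 15, 53] -> max=53
step 5: append 42 -> window=[15, 53, 42] -> max=53
step 6: append 4 -> window=[53, 42, 4] -> max=53
step 7: append 40 -> window=[42, 4, 40] -> max=42
step 8: append 53 -> window=[4, 40, 53] -> max=53
step 9: append 60 -> window=[40, 53, 60] -> max=60
step 10: append 56 -> window=[53, 60, 56] -> max=60
step 11: append 41 -> window=[60, 56, 41] -> max=60
step 12: append 15 -> window=[56, 41, 15] -> max=56
step 13: append 0 -> window=[41, 15, 0] -> max=41
step 14: append 35 -> window=[15, 0, 35] -> max=35
step 15: append 6 -> window=[0, 35, 6] -> max=35
Recorded maximums: 39 53 53 53 42 53 60 60 60 56 41 35 35
Changes between consecutive maximums: 7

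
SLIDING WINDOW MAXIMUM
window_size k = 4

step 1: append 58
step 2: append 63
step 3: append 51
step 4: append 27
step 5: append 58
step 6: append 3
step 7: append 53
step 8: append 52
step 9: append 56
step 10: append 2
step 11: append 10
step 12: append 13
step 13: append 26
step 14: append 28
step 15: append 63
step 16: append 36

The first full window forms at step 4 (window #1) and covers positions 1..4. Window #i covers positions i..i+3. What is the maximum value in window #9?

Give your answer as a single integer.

Answer: 56

Derivation:
step 1: append 58 -> window=[58] (not full yet)
step 2: append 63 -> window=[58, 63] (not full yet)
step 3: append 51 -> window=[58, 63, 51] (not full yet)
step 4: append 27 -> window=[58, 63, 51, 27] -> max=63
step 5: append 58 -> window=[63, 51, 27, 58] -> max=63
step 6: append 3 -> window=[51, 27, 58, 3] -> max=58
step 7: append 53 -> window=[27, 58, 3, 53] -> max=58
step 8: append 52 -> window=[58, 3, 53, 52] -> max=58
step 9: append 56 -> window=[3, 53, 52, 56] -> max=56
step 10: append 2 -> window=[53, 52, 56, 2] -> max=56
step 11: append 10 -> window=[52, 56, 2, 10] -> max=56
step 12: append 13 -> window=[56, 2, 10, 13] -> max=56
Window #9 max = 56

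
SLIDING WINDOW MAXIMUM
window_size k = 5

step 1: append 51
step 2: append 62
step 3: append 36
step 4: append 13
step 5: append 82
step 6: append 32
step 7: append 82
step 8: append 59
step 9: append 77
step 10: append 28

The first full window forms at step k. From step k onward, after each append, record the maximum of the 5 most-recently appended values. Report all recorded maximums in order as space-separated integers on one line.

step 1: append 51 -> window=[51] (not full yet)
step 2: append 62 -> window=[51, 62] (not full yet)
step 3: append 36 -> window=[51, 62, 36] (not full yet)
step 4: append 13 -> window=[51, 62, 36, 13] (not full yet)
step 5: append 82 -> window=[51, 62, 36, 13, 82] -> max=82
step 6: append 32 -> window=[62, 36, 13, 82, 32] -> max=82
step 7: append 82 -> window=[36, 13, 82, 32, 82] -> max=82
step 8: append 59 -> window=[13, 82, 32, 82, 59] -> max=82
step 9: append 77 -> window=[82, 32, 82, 59, 77] -> max=82
step 10: append 28 -> window=[32, 82, 59, 77, 28] -> max=82

Answer: 82 82 82 82 82 82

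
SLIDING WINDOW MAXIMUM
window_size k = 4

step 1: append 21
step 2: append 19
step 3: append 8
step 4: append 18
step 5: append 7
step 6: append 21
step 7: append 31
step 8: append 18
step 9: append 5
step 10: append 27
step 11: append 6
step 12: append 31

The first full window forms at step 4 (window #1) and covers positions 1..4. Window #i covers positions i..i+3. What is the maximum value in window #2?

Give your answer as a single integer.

step 1: append 21 -> window=[21] (not full yet)
step 2: append 19 -> window=[21, 19] (not full yet)
step 3: append 8 -> window=[21, 19, 8] (not full yet)
step 4: append 18 -> window=[21, 19, 8, 18] -> max=21
step 5: append 7 -> window=[19, 8, 18, 7] -> max=19
Window #2 max = 19

Answer: 19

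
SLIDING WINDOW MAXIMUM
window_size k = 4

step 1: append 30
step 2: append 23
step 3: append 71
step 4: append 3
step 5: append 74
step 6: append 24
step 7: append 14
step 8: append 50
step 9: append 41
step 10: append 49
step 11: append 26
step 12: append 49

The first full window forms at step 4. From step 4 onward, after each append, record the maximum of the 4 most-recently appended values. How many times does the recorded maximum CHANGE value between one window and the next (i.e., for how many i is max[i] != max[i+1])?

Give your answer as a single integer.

Answer: 3

Derivation:
step 1: append 30 -> window=[30] (not full yet)
step 2: append 23 -> window=[30, 23] (not full yet)
step 3: append 71 -> window=[30, 23, 71] (not full yet)
step 4: append 3 -> window=[30, 23, 71, 3] -> max=71
step 5: append 74 -> window=[23, 71, 3, 74] -> max=74
step 6: append 24 -> window=[71, 3, 74, 24] -> max=74
step 7: append 14 -> window=[3, 74, 24, 14] -> max=74
step 8: append 50 -> window=[74, 24, 14, 50] -> max=74
step 9: append 41 -> window=[24, 14, 50, 41] -> max=50
step 10: append 49 -> window=[14, 50, 41, 49] -> max=50
step 11: append 26 -> window=[50, 41, 49, 26] -> max=50
step 12: append 49 -> window=[41, 49, 26, 49] -> max=49
Recorded maximums: 71 74 74 74 74 50 50 50 49
Changes between consecutive maximums: 3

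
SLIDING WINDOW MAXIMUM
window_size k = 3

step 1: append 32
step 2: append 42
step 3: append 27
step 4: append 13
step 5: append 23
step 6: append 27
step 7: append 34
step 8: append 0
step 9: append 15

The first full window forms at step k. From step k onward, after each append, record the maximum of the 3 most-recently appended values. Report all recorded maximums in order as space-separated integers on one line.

step 1: append 32 -> window=[32] (not full yet)
step 2: append 42 -> window=[32, 42] (not full yet)
step 3: append 27 -> window=[32, 42, 27] -> max=42
step 4: append 13 -> window=[42, 27, 13] -> max=42
step 5: append 23 -> window=[27, 13, 23] -> max=27
step 6: append 27 -> window=[13, 23, 27] -> max=27
step 7: append 34 -> window=[23, 27, 34] -> max=34
step 8: append 0 -> window=[27, 34, 0] -> max=34
step 9: append 15 -> window=[34, 0, 15] -> max=34

Answer: 42 42 27 27 34 34 34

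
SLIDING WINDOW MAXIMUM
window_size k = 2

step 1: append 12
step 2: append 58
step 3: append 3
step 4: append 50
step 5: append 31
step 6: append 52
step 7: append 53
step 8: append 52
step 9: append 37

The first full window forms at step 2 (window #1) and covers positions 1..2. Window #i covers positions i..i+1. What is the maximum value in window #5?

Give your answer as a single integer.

step 1: append 12 -> window=[12] (not full yet)
step 2: append 58 -> window=[12, 58] -> max=58
step 3: append 3 -> window=[58, 3] -> max=58
step 4: append 50 -> window=[3, 50] -> max=50
step 5: append 31 -> window=[50, 31] -> max=50
step 6: append 52 -> window=[31, 52] -> max=52
Window #5 max = 52

Answer: 52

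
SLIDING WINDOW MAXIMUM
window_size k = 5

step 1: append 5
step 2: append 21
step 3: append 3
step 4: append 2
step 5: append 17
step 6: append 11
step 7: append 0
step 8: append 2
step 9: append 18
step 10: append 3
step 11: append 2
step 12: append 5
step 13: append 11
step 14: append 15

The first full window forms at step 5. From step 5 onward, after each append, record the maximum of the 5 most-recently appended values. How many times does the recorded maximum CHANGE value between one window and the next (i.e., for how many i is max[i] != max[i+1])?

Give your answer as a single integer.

Answer: 3

Derivation:
step 1: append 5 -> window=[5] (not full yet)
step 2: append 21 -> window=[5, 21] (not full yet)
step 3: append 3 -> window=[5, 21, 3] (not full yet)
step 4: append 2 -> window=[5, 21, 3, 2] (not full yet)
step 5: append 17 -> window=[5, 21, 3, 2, 17] -> max=21
step 6: append 11 -> window=[21, 3, 2, 17, 11] -> max=21
step 7: append 0 -> window=[3, 2, 17, 11, 0] -> max=17
step 8: append 2 -> window=[2, 17, 11, 0, 2] -> max=17
step 9: append 18 -> window=[17, 11, 0, 2, 18] -> max=18
step 10: append 3 -> window=[11, 0, 2, 18, 3] -> max=18
step 11: append 2 -> window=[0, 2, 18, 3, 2] -> max=18
step 12: append 5 -> window=[2, 18, 3, 2, 5] -> max=18
step 13: append 11 -> window=[18, 3, 2, 5, 11] -> max=18
step 14: append 15 -> window=[3, 2, 5, 11, 15] -> max=15
Recorded maximums: 21 21 17 17 18 18 18 18 18 15
Changes between consecutive maximums: 3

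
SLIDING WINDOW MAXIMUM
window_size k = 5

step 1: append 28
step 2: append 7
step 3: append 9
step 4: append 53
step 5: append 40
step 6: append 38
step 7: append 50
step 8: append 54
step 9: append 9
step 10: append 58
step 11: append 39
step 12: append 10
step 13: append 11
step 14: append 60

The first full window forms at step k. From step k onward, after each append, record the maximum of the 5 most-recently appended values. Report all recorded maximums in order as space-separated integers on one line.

step 1: append 28 -> window=[28] (not full yet)
step 2: append 7 -> window=[28, 7] (not full yet)
step 3: append 9 -> window=[28, 7, 9] (not full yet)
step 4: append 53 -> window=[28, 7, 9, 53] (not full yet)
step 5: append 40 -> window=[28, 7, 9, 53, 40] -> max=53
step 6: append 38 -> window=[7, 9, 53, 40, 38] -> max=53
step 7: append 50 -> window=[9, 53, 40, 38, 50] -> max=53
step 8: append 54 -> window=[53, 40, 38, 50, 54] -> max=54
step 9: append 9 -> window=[40, 38, 50, 54, 9] -> max=54
step 10: append 58 -> window=[38, 50, 54, 9, 58] -> max=58
step 11: append 39 -> window=[50, 54, 9, 58, 39] -> max=58
step 12: append 10 -> window=[54, 9, 58, 39, 10] -> max=58
step 13: append 11 -> window=[9, 58, 39, 10, 11] -> max=58
step 14: append 60 -> window=[58, 39, 10, 11, 60] -> max=60

Answer: 53 53 53 54 54 58 58 58 58 60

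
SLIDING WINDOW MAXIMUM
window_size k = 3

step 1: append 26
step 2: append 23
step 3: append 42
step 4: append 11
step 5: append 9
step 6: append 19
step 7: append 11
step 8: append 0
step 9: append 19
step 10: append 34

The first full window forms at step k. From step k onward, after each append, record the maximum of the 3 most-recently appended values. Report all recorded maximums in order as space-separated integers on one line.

Answer: 42 42 42 19 19 19 19 34

Derivation:
step 1: append 26 -> window=[26] (not full yet)
step 2: append 23 -> window=[26, 23] (not full yet)
step 3: append 42 -> window=[26, 23, 42] -> max=42
step 4: append 11 -> window=[23, 42, 11] -> max=42
step 5: append 9 -> window=[42, 11, 9] -> max=42
step 6: append 19 -> window=[11, 9, 19] -> max=19
step 7: append 11 -> window=[9, 19, 11] -> max=19
step 8: append 0 -> window=[19, 11, 0] -> max=19
step 9: append 19 -> window=[11, 0, 19] -> max=19
step 10: append 34 -> window=[0, 19, 34] -> max=34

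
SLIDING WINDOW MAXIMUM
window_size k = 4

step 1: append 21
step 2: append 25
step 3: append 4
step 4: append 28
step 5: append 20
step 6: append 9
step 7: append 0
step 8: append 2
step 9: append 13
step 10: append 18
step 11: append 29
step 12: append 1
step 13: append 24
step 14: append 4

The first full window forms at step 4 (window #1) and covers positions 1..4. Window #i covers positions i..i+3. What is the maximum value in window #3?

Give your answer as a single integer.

Answer: 28

Derivation:
step 1: append 21 -> window=[21] (not full yet)
step 2: append 25 -> window=[21, 25] (not full yet)
step 3: append 4 -> window=[21, 25, 4] (not full yet)
step 4: append 28 -> window=[21, 25, 4, 28] -> max=28
step 5: append 20 -> window=[25, 4, 28, 20] -> max=28
step 6: append 9 -> window=[4, 28, 20, 9] -> max=28
Window #3 max = 28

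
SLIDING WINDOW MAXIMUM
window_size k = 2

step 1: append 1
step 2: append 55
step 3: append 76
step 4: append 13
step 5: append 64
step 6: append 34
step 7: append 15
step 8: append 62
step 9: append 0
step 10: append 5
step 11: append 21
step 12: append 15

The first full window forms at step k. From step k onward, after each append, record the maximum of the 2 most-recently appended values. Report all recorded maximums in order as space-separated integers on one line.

step 1: append 1 -> window=[1] (not full yet)
step 2: append 55 -> window=[1, 55] -> max=55
step 3: append 76 -> window=[55, 76] -> max=76
step 4: append 13 -> window=[76, 13] -> max=76
step 5: append 64 -> window=[13, 64] -> max=64
step 6: append 34 -> window=[64, 34] -> max=64
step 7: append 15 -> window=[34, 15] -> max=34
step 8: append 62 -> window=[15, 62] -> max=62
step 9: append 0 -> window=[62, 0] -> max=62
step 10: append 5 -> window=[0, 5] -> max=5
step 11: append 21 -> window=[5, 21] -> max=21
step 12: append 15 -> window=[21, 15] -> max=21

Answer: 55 76 76 64 64 34 62 62 5 21 21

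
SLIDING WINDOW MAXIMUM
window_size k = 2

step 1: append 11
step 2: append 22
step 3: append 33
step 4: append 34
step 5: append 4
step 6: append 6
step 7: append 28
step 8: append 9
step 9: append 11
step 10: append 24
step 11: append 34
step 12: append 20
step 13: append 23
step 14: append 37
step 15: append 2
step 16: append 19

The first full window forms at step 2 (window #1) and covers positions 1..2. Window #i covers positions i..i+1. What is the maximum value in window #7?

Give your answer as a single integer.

Answer: 28

Derivation:
step 1: append 11 -> window=[11] (not full yet)
step 2: append 22 -> window=[11, 22] -> max=22
step 3: append 33 -> window=[22, 33] -> max=33
step 4: append 34 -> window=[33, 34] -> max=34
step 5: append 4 -> window=[34, 4] -> max=34
step 6: append 6 -> window=[4, 6] -> max=6
step 7: append 28 -> window=[6, 28] -> max=28
step 8: append 9 -> window=[28, 9] -> max=28
Window #7 max = 28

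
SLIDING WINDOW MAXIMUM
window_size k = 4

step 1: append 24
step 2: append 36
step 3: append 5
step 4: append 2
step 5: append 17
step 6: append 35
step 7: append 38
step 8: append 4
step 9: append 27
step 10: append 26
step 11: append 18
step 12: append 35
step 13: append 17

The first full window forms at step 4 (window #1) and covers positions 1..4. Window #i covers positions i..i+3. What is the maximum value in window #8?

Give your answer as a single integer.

Answer: 27

Derivation:
step 1: append 24 -> window=[24] (not full yet)
step 2: append 36 -> window=[24, 36] (not full yet)
step 3: append 5 -> window=[24, 36, 5] (not full yet)
step 4: append 2 -> window=[24, 36, 5, 2] -> max=36
step 5: append 17 -> window=[36, 5, 2, 17] -> max=36
step 6: append 35 -> window=[5, 2, 17, 35] -> max=35
step 7: append 38 -> window=[2, 17, 35, 38] -> max=38
step 8: append 4 -> window=[17, 35, 38, 4] -> max=38
step 9: append 27 -> window=[35, 38, 4, 27] -> max=38
step 10: append 26 -> window=[38, 4, 27, 26] -> max=38
step 11: append 18 -> window=[4, 27, 26, 18] -> max=27
Window #8 max = 27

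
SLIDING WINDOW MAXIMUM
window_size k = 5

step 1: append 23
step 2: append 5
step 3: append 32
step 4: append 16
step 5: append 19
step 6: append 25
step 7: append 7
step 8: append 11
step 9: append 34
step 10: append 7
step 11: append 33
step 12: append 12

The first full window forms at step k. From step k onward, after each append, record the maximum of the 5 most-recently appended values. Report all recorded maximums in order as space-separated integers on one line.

step 1: append 23 -> window=[23] (not full yet)
step 2: append 5 -> window=[23, 5] (not full yet)
step 3: append 32 -> window=[23, 5, 32] (not full yet)
step 4: append 16 -> window=[23, 5, 32, 16] (not full yet)
step 5: append 19 -> window=[23, 5, 32, 16, 19] -> max=32
step 6: append 25 -> window=[5, 32, 16, 19, 25] -> max=32
step 7: append 7 -> window=[32, 16, 19, 25, 7] -> max=32
step 8: append 11 -> window=[16, 19, 25, 7, 11] -> max=25
step 9: append 34 -> window=[19, 25, 7, 11, 34] -> max=34
step 10: append 7 -> window=[25, 7, 11, 34, 7] -> max=34
step 11: append 33 -> window=[7, 11, 34, 7, 33] -> max=34
step 12: append 12 -> window=[11, 34, 7, 33, 12] -> max=34

Answer: 32 32 32 25 34 34 34 34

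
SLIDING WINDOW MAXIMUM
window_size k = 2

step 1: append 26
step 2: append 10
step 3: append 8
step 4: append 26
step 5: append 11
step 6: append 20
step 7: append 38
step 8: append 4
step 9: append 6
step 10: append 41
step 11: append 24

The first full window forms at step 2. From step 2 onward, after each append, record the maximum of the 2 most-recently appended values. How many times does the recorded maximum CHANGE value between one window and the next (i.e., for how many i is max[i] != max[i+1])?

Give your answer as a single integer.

step 1: append 26 -> window=[26] (not full yet)
step 2: append 10 -> window=[26, 10] -> max=26
step 3: append 8 -> window=[10, 8] -> max=10
step 4: append 26 -> window=[8, 26] -> max=26
step 5: append 11 -> window=[26, 11] -> max=26
step 6: append 20 -> window=[11, 20] -> max=20
step 7: append 38 -> window=[20, 38] -> max=38
step 8: append 4 -> window=[38, 4] -> max=38
step 9: append 6 -> window=[4, 6] -> max=6
step 10: append 41 -> window=[6, 41] -> max=41
step 11: append 24 -> window=[41, 24] -> max=41
Recorded maximums: 26 10 26 26 20 38 38 6 41 41
Changes between consecutive maximums: 6

Answer: 6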